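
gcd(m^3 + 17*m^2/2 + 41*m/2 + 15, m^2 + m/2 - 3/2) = m + 3/2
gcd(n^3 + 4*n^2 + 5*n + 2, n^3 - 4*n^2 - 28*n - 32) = n + 2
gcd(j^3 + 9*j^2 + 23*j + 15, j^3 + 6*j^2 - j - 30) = j^2 + 8*j + 15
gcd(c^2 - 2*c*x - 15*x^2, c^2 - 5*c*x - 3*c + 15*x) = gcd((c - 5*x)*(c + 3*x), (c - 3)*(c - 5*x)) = -c + 5*x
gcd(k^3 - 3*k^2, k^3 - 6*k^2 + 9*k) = k^2 - 3*k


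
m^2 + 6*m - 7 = (m - 1)*(m + 7)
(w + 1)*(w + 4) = w^2 + 5*w + 4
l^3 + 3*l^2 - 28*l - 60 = (l - 5)*(l + 2)*(l + 6)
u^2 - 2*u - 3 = (u - 3)*(u + 1)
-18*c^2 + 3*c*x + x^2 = (-3*c + x)*(6*c + x)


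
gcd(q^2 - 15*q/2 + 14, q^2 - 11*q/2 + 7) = q - 7/2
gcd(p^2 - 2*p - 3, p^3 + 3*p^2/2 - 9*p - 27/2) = p - 3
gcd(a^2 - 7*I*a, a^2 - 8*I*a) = a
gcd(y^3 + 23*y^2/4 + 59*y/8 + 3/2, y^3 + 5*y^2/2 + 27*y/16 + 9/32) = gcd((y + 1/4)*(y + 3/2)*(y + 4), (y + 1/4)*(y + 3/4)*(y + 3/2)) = y^2 + 7*y/4 + 3/8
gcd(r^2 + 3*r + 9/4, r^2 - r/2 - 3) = r + 3/2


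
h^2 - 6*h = h*(h - 6)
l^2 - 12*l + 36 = (l - 6)^2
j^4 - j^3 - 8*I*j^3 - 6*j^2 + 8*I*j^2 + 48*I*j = j*(j - 3)*(j + 2)*(j - 8*I)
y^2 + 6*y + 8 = (y + 2)*(y + 4)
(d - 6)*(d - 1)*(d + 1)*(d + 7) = d^4 + d^3 - 43*d^2 - d + 42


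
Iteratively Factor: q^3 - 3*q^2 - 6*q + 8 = (q - 1)*(q^2 - 2*q - 8) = (q - 4)*(q - 1)*(q + 2)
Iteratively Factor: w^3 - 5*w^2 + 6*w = (w - 3)*(w^2 - 2*w) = (w - 3)*(w - 2)*(w)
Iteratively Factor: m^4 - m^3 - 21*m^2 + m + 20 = (m - 5)*(m^3 + 4*m^2 - m - 4) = (m - 5)*(m + 1)*(m^2 + 3*m - 4) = (m - 5)*(m - 1)*(m + 1)*(m + 4)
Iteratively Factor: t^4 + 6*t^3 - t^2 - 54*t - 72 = (t - 3)*(t^3 + 9*t^2 + 26*t + 24) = (t - 3)*(t + 4)*(t^2 + 5*t + 6) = (t - 3)*(t + 3)*(t + 4)*(t + 2)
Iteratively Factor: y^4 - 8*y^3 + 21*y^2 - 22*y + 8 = (y - 1)*(y^3 - 7*y^2 + 14*y - 8) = (y - 2)*(y - 1)*(y^2 - 5*y + 4) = (y - 4)*(y - 2)*(y - 1)*(y - 1)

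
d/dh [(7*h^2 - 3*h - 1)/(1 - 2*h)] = (-14*h^2 + 14*h - 5)/(4*h^2 - 4*h + 1)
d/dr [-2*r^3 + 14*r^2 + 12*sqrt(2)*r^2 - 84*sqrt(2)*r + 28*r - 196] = -6*r^2 + 28*r + 24*sqrt(2)*r - 84*sqrt(2) + 28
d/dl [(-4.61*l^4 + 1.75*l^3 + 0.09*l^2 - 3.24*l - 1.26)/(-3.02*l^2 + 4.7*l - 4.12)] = (27.8444*l^5 - 70.286*l^4 + 92.4228*l^3 - 30.9918*l^2 - 8.352*l + 19.2708)/(9.1204*l^4 - 28.388*l^3 + 46.9748*l^2 - 38.728*l + 16.9744)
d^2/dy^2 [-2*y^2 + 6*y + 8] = -4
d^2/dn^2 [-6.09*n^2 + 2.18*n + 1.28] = -12.1800000000000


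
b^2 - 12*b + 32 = (b - 8)*(b - 4)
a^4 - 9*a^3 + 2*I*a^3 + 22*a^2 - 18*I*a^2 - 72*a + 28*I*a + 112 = (a - 7)*(a - 2)*(a - 2*I)*(a + 4*I)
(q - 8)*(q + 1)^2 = q^3 - 6*q^2 - 15*q - 8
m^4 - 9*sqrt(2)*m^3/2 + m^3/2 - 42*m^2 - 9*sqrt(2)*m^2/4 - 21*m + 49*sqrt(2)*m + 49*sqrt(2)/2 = (m + 1/2)*(m - 7*sqrt(2))*(m - sqrt(2))*(m + 7*sqrt(2)/2)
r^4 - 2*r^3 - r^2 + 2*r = r*(r - 2)*(r - 1)*(r + 1)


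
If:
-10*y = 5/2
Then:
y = -1/4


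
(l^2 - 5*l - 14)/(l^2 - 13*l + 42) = (l + 2)/(l - 6)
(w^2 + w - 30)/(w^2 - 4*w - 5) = (w + 6)/(w + 1)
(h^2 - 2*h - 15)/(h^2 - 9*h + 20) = (h + 3)/(h - 4)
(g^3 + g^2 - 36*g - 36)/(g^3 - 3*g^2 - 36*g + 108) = (g + 1)/(g - 3)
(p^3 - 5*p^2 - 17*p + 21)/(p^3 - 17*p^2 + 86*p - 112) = (p^2 + 2*p - 3)/(p^2 - 10*p + 16)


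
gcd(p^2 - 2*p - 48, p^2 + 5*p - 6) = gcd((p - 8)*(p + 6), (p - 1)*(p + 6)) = p + 6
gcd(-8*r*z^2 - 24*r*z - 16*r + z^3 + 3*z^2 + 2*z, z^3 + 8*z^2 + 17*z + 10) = z^2 + 3*z + 2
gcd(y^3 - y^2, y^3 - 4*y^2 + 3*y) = y^2 - y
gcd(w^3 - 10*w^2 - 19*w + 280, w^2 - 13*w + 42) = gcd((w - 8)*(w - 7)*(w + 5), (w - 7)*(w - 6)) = w - 7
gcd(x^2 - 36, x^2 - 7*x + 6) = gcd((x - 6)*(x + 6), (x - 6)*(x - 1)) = x - 6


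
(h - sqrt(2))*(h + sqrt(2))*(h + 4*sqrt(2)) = h^3 + 4*sqrt(2)*h^2 - 2*h - 8*sqrt(2)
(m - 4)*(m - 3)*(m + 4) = m^3 - 3*m^2 - 16*m + 48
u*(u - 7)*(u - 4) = u^3 - 11*u^2 + 28*u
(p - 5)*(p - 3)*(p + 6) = p^3 - 2*p^2 - 33*p + 90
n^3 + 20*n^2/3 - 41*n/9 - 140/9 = (n - 5/3)*(n + 4/3)*(n + 7)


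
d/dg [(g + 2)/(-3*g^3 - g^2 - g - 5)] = (-3*g^3 - g^2 - g + (g + 2)*(9*g^2 + 2*g + 1) - 5)/(3*g^3 + g^2 + g + 5)^2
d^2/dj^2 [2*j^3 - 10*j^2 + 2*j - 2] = 12*j - 20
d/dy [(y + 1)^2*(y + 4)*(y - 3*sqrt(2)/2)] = 4*y^3 - 9*sqrt(2)*y^2/2 + 18*y^2 - 18*sqrt(2)*y + 18*y - 27*sqrt(2)/2 + 4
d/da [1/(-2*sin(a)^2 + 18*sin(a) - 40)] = (2*sin(a) - 9)*cos(a)/(2*(sin(a)^2 - 9*sin(a) + 20)^2)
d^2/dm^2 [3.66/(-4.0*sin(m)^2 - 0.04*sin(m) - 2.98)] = (234.24*sin(m)^4 + 1.7568*sin(m)^3 - 525.862944*sin(m)^2 - 3.949872*sin(m) + 87.242688)/(4.0*sin(m)^2 + 0.04*sin(m) + 2.98)^3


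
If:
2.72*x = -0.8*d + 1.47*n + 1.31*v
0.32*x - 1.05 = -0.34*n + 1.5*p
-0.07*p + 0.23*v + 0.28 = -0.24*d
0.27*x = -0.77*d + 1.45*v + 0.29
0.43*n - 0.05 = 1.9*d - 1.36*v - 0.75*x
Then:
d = -0.77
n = -0.50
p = -0.89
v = -0.68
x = -0.37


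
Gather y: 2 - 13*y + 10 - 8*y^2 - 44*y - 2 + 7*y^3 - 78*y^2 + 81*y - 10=7*y^3 - 86*y^2 + 24*y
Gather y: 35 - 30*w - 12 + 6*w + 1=24 - 24*w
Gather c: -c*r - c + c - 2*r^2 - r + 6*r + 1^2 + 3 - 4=-c*r - 2*r^2 + 5*r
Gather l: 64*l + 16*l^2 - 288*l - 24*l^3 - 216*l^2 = -24*l^3 - 200*l^2 - 224*l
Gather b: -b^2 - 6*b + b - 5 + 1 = -b^2 - 5*b - 4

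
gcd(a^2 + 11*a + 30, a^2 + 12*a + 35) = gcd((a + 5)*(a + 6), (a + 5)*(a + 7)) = a + 5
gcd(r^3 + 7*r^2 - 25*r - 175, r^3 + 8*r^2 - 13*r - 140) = r^2 + 12*r + 35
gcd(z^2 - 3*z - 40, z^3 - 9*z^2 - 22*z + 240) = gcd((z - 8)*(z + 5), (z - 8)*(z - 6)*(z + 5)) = z^2 - 3*z - 40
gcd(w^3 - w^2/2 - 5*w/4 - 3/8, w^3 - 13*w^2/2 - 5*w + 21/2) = 1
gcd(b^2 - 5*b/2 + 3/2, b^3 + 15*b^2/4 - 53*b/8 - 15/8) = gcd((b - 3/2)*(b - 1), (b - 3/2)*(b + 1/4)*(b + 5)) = b - 3/2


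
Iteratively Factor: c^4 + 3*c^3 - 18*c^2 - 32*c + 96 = (c - 2)*(c^3 + 5*c^2 - 8*c - 48) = (c - 2)*(c + 4)*(c^2 + c - 12) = (c - 2)*(c + 4)^2*(c - 3)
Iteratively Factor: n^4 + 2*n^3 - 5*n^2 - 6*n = (n - 2)*(n^3 + 4*n^2 + 3*n) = (n - 2)*(n + 1)*(n^2 + 3*n) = (n - 2)*(n + 1)*(n + 3)*(n)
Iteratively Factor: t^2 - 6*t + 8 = (t - 2)*(t - 4)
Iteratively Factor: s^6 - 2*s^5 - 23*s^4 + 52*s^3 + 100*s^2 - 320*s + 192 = (s + 3)*(s^5 - 5*s^4 - 8*s^3 + 76*s^2 - 128*s + 64) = (s - 2)*(s + 3)*(s^4 - 3*s^3 - 14*s^2 + 48*s - 32) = (s - 2)*(s - 1)*(s + 3)*(s^3 - 2*s^2 - 16*s + 32) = (s - 4)*(s - 2)*(s - 1)*(s + 3)*(s^2 + 2*s - 8) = (s - 4)*(s - 2)^2*(s - 1)*(s + 3)*(s + 4)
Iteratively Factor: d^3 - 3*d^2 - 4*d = (d + 1)*(d^2 - 4*d) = (d - 4)*(d + 1)*(d)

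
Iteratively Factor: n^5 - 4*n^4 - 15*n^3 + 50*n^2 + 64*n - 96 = (n + 3)*(n^4 - 7*n^3 + 6*n^2 + 32*n - 32) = (n - 1)*(n + 3)*(n^3 - 6*n^2 + 32) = (n - 4)*(n - 1)*(n + 3)*(n^2 - 2*n - 8) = (n - 4)^2*(n - 1)*(n + 3)*(n + 2)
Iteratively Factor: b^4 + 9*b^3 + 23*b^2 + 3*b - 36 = (b + 3)*(b^3 + 6*b^2 + 5*b - 12) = (b + 3)^2*(b^2 + 3*b - 4) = (b - 1)*(b + 3)^2*(b + 4)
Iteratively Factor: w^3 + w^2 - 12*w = (w - 3)*(w^2 + 4*w) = (w - 3)*(w + 4)*(w)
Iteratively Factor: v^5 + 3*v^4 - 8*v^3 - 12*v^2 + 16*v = (v + 4)*(v^4 - v^3 - 4*v^2 + 4*v) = v*(v + 4)*(v^3 - v^2 - 4*v + 4) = v*(v - 2)*(v + 4)*(v^2 + v - 2) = v*(v - 2)*(v - 1)*(v + 4)*(v + 2)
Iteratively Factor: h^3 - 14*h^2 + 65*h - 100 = (h - 5)*(h^2 - 9*h + 20) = (h - 5)^2*(h - 4)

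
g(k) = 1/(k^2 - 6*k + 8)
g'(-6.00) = 0.00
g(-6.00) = 0.01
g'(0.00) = 0.09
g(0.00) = 0.12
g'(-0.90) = 0.04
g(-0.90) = 0.07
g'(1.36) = 1.15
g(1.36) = 0.59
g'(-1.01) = 0.04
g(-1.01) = 0.07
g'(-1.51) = 0.02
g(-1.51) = 0.05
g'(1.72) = 6.28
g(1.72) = 1.57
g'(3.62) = -3.27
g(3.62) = -1.62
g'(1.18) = 0.68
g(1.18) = 0.43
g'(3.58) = -2.63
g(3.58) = -1.51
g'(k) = (6 - 2*k)/(k^2 - 6*k + 8)^2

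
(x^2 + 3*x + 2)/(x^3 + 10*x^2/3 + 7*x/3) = 3*(x + 2)/(x*(3*x + 7))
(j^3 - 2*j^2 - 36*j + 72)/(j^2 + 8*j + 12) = (j^2 - 8*j + 12)/(j + 2)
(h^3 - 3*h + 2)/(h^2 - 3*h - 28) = (-h^3 + 3*h - 2)/(-h^2 + 3*h + 28)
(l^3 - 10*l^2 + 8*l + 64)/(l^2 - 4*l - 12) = (l^2 - 12*l + 32)/(l - 6)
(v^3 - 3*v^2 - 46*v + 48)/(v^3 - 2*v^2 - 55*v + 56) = (v + 6)/(v + 7)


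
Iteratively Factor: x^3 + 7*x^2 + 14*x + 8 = (x + 2)*(x^2 + 5*x + 4) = (x + 1)*(x + 2)*(x + 4)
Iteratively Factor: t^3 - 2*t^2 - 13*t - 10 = (t - 5)*(t^2 + 3*t + 2) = (t - 5)*(t + 2)*(t + 1)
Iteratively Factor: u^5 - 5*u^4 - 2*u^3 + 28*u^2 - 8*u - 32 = (u - 2)*(u^4 - 3*u^3 - 8*u^2 + 12*u + 16) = (u - 2)*(u + 1)*(u^3 - 4*u^2 - 4*u + 16) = (u - 2)^2*(u + 1)*(u^2 - 2*u - 8) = (u - 2)^2*(u + 1)*(u + 2)*(u - 4)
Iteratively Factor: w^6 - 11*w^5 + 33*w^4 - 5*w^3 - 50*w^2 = (w + 1)*(w^5 - 12*w^4 + 45*w^3 - 50*w^2) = w*(w + 1)*(w^4 - 12*w^3 + 45*w^2 - 50*w) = w*(w - 2)*(w + 1)*(w^3 - 10*w^2 + 25*w) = w*(w - 5)*(w - 2)*(w + 1)*(w^2 - 5*w) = w^2*(w - 5)*(w - 2)*(w + 1)*(w - 5)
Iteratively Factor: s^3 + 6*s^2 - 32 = (s + 4)*(s^2 + 2*s - 8) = (s - 2)*(s + 4)*(s + 4)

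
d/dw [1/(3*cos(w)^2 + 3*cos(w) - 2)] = 3*(2*cos(w) + 1)*sin(w)/(3*cos(w)^2 + 3*cos(w) - 2)^2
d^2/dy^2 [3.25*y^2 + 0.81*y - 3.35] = 6.50000000000000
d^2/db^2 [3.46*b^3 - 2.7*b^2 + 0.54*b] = 20.76*b - 5.4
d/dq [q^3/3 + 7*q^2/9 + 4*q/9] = q^2 + 14*q/9 + 4/9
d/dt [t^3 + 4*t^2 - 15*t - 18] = 3*t^2 + 8*t - 15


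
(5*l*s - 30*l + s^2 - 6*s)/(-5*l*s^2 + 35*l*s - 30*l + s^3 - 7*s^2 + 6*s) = (5*l + s)/(-5*l*s + 5*l + s^2 - s)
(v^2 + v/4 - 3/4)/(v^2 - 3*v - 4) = (v - 3/4)/(v - 4)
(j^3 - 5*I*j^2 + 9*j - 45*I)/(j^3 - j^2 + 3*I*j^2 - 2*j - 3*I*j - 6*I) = (j^2 - 8*I*j - 15)/(j^2 - j - 2)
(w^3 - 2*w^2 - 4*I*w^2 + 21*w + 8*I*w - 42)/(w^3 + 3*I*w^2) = (w^2 - w*(2 + 7*I) + 14*I)/w^2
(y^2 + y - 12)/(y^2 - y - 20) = (y - 3)/(y - 5)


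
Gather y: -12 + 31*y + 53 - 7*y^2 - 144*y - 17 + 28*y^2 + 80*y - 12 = 21*y^2 - 33*y + 12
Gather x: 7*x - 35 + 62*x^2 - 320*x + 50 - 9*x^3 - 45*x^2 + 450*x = -9*x^3 + 17*x^2 + 137*x + 15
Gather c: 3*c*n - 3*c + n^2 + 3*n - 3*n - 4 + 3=c*(3*n - 3) + n^2 - 1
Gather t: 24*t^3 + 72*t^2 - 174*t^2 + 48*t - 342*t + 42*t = 24*t^3 - 102*t^2 - 252*t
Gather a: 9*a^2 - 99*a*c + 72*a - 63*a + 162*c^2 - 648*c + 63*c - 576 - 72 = 9*a^2 + a*(9 - 99*c) + 162*c^2 - 585*c - 648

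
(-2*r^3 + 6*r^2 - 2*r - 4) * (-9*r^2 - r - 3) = 18*r^5 - 52*r^4 + 18*r^3 + 20*r^2 + 10*r + 12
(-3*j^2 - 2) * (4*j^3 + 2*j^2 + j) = -12*j^5 - 6*j^4 - 11*j^3 - 4*j^2 - 2*j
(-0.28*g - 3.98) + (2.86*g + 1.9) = 2.58*g - 2.08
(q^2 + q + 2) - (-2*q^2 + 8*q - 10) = 3*q^2 - 7*q + 12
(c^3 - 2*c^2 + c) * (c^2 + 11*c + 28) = c^5 + 9*c^4 + 7*c^3 - 45*c^2 + 28*c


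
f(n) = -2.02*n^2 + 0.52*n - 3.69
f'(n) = 0.52 - 4.04*n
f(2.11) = -11.59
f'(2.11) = -8.00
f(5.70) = -66.36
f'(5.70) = -22.51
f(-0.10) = -3.76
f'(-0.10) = 0.92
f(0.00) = -3.69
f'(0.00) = 0.52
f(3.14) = -21.97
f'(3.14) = -12.17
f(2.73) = -17.33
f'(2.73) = -10.51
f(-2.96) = -22.93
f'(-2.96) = 12.48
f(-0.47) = -4.38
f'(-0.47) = 2.42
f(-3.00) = -23.43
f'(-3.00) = 12.64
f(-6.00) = -79.53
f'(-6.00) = 24.76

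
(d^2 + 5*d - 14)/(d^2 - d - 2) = (d + 7)/(d + 1)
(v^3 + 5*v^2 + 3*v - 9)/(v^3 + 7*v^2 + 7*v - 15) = (v + 3)/(v + 5)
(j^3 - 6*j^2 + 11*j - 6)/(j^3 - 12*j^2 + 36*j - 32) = (j^2 - 4*j + 3)/(j^2 - 10*j + 16)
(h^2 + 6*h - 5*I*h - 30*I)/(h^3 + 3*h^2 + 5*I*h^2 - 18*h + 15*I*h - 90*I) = (h - 5*I)/(h^2 + h*(-3 + 5*I) - 15*I)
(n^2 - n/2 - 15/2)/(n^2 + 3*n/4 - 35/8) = 4*(n - 3)/(4*n - 7)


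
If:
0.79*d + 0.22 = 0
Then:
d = -0.28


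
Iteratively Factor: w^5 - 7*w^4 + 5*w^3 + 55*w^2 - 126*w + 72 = (w - 4)*(w^4 - 3*w^3 - 7*w^2 + 27*w - 18) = (w - 4)*(w - 2)*(w^3 - w^2 - 9*w + 9) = (w - 4)*(w - 2)*(w + 3)*(w^2 - 4*w + 3) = (w - 4)*(w - 3)*(w - 2)*(w + 3)*(w - 1)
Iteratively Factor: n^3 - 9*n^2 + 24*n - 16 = (n - 4)*(n^2 - 5*n + 4) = (n - 4)*(n - 1)*(n - 4)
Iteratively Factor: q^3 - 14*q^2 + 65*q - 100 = (q - 5)*(q^2 - 9*q + 20) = (q - 5)*(q - 4)*(q - 5)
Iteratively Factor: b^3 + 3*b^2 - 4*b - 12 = (b - 2)*(b^2 + 5*b + 6) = (b - 2)*(b + 2)*(b + 3)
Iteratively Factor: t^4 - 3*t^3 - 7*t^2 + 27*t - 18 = (t - 3)*(t^3 - 7*t + 6) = (t - 3)*(t - 1)*(t^2 + t - 6) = (t - 3)*(t - 1)*(t + 3)*(t - 2)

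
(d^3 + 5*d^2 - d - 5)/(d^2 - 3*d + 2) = (d^2 + 6*d + 5)/(d - 2)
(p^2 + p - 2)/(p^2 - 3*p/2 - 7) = 2*(p - 1)/(2*p - 7)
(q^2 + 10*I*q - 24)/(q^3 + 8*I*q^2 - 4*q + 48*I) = 1/(q - 2*I)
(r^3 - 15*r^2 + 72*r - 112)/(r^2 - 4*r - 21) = (r^2 - 8*r + 16)/(r + 3)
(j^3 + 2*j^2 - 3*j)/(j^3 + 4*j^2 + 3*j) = (j - 1)/(j + 1)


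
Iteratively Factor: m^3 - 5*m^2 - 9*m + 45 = (m - 5)*(m^2 - 9) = (m - 5)*(m + 3)*(m - 3)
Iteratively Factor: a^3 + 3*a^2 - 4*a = (a - 1)*(a^2 + 4*a) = (a - 1)*(a + 4)*(a)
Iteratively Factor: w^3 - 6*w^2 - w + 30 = (w + 2)*(w^2 - 8*w + 15) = (w - 3)*(w + 2)*(w - 5)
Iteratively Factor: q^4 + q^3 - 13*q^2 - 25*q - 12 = (q + 1)*(q^3 - 13*q - 12) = (q - 4)*(q + 1)*(q^2 + 4*q + 3) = (q - 4)*(q + 1)^2*(q + 3)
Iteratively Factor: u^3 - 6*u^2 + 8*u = (u - 4)*(u^2 - 2*u) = u*(u - 4)*(u - 2)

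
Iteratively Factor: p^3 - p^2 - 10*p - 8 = (p - 4)*(p^2 + 3*p + 2) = (p - 4)*(p + 1)*(p + 2)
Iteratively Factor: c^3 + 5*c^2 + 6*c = (c + 2)*(c^2 + 3*c) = (c + 2)*(c + 3)*(c)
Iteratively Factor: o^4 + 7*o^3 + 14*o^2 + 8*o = (o + 4)*(o^3 + 3*o^2 + 2*o) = o*(o + 4)*(o^2 + 3*o + 2) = o*(o + 2)*(o + 4)*(o + 1)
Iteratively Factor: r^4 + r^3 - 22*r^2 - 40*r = (r)*(r^3 + r^2 - 22*r - 40) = r*(r + 4)*(r^2 - 3*r - 10) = r*(r - 5)*(r + 4)*(r + 2)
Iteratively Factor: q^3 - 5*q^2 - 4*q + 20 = (q - 5)*(q^2 - 4) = (q - 5)*(q + 2)*(q - 2)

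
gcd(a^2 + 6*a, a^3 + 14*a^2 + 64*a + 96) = a + 6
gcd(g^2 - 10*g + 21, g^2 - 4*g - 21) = g - 7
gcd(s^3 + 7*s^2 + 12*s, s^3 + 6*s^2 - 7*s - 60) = s + 4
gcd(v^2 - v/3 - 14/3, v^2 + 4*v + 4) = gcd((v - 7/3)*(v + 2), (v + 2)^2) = v + 2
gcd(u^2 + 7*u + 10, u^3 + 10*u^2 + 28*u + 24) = u + 2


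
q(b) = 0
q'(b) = 0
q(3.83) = 0.00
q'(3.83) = 0.00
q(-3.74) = 0.00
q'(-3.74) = 0.00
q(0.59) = 0.00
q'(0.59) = 0.00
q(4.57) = 0.00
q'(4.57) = 0.00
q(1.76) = 0.00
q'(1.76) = 0.00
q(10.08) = 0.00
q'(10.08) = 0.00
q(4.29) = 0.00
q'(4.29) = 0.00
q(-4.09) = 0.00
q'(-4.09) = 0.00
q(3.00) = 0.00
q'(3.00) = 0.00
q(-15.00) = 0.00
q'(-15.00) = 0.00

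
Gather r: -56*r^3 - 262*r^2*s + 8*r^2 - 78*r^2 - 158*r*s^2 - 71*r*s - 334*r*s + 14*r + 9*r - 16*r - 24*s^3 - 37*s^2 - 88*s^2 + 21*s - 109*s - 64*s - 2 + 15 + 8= -56*r^3 + r^2*(-262*s - 70) + r*(-158*s^2 - 405*s + 7) - 24*s^3 - 125*s^2 - 152*s + 21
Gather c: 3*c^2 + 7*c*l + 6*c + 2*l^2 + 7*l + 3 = 3*c^2 + c*(7*l + 6) + 2*l^2 + 7*l + 3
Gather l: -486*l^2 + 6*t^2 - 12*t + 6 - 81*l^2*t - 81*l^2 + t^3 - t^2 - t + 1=l^2*(-81*t - 567) + t^3 + 5*t^2 - 13*t + 7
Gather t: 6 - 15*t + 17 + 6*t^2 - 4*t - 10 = 6*t^2 - 19*t + 13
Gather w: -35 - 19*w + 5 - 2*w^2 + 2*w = -2*w^2 - 17*w - 30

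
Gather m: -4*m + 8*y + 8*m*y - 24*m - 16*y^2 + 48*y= m*(8*y - 28) - 16*y^2 + 56*y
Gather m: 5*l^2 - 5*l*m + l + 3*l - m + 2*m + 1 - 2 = 5*l^2 + 4*l + m*(1 - 5*l) - 1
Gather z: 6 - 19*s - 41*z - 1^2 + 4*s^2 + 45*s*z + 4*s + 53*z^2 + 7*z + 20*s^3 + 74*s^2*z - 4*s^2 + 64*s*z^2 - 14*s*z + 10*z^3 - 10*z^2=20*s^3 - 15*s + 10*z^3 + z^2*(64*s + 43) + z*(74*s^2 + 31*s - 34) + 5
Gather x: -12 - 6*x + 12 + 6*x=0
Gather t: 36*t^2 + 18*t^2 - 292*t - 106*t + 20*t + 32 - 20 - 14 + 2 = 54*t^2 - 378*t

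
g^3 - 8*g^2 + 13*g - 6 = (g - 6)*(g - 1)^2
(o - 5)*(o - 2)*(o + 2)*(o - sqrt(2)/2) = o^4 - 5*o^3 - sqrt(2)*o^3/2 - 4*o^2 + 5*sqrt(2)*o^2/2 + 2*sqrt(2)*o + 20*o - 10*sqrt(2)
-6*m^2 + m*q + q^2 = (-2*m + q)*(3*m + q)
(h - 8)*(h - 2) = h^2 - 10*h + 16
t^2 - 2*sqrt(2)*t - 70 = (t - 7*sqrt(2))*(t + 5*sqrt(2))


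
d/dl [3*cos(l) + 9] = -3*sin(l)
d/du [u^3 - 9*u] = 3*u^2 - 9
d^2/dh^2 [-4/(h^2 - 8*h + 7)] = 8*(h^2 - 8*h - 4*(h - 4)^2 + 7)/(h^2 - 8*h + 7)^3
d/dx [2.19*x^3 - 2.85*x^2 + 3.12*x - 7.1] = 6.57*x^2 - 5.7*x + 3.12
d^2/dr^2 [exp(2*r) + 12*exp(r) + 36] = 4*(exp(r) + 3)*exp(r)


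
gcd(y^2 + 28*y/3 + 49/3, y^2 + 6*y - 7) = y + 7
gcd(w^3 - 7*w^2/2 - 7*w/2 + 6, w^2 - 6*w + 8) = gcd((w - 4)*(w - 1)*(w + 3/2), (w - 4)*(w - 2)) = w - 4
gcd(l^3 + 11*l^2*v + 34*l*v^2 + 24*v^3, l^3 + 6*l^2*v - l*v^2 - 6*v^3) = l^2 + 7*l*v + 6*v^2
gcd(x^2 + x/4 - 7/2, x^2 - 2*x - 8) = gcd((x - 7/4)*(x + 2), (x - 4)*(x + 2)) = x + 2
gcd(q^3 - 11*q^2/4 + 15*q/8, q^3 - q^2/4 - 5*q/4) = q^2 - 5*q/4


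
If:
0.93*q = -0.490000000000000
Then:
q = -0.53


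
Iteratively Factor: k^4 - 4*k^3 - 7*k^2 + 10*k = (k)*(k^3 - 4*k^2 - 7*k + 10) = k*(k + 2)*(k^2 - 6*k + 5) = k*(k - 5)*(k + 2)*(k - 1)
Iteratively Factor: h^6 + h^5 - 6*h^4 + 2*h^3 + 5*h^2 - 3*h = (h + 1)*(h^5 - 6*h^3 + 8*h^2 - 3*h) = h*(h + 1)*(h^4 - 6*h^2 + 8*h - 3) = h*(h - 1)*(h + 1)*(h^3 + h^2 - 5*h + 3) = h*(h - 1)^2*(h + 1)*(h^2 + 2*h - 3) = h*(h - 1)^3*(h + 1)*(h + 3)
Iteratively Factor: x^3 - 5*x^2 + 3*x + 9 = (x - 3)*(x^2 - 2*x - 3) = (x - 3)*(x + 1)*(x - 3)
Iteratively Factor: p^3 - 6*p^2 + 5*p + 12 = (p + 1)*(p^2 - 7*p + 12) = (p - 4)*(p + 1)*(p - 3)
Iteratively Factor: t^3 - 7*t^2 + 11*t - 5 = (t - 1)*(t^2 - 6*t + 5) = (t - 5)*(t - 1)*(t - 1)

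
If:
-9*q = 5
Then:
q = -5/9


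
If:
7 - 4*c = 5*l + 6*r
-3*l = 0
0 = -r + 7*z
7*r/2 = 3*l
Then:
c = 7/4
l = 0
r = 0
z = 0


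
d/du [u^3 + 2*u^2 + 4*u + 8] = 3*u^2 + 4*u + 4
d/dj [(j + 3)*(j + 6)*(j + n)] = 3*j^2 + 2*j*n + 18*j + 9*n + 18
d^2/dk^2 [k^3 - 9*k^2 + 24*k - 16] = 6*k - 18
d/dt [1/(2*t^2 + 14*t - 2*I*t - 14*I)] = (-2*t - 7 + I)/(2*(t^2 + 7*t - I*t - 7*I)^2)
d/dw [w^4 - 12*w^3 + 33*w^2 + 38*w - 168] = 4*w^3 - 36*w^2 + 66*w + 38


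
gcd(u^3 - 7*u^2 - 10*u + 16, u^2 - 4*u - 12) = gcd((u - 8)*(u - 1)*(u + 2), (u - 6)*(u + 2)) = u + 2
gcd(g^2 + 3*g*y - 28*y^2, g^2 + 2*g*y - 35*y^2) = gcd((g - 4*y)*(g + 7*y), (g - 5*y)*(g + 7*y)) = g + 7*y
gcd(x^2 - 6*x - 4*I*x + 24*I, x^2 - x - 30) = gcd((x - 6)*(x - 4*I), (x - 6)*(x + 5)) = x - 6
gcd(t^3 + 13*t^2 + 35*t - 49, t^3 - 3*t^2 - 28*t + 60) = 1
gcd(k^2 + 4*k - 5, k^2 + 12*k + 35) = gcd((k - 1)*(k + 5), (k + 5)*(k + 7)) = k + 5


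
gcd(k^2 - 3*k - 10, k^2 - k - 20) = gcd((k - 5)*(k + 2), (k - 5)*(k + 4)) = k - 5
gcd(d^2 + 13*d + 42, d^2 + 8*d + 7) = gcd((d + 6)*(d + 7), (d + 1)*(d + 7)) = d + 7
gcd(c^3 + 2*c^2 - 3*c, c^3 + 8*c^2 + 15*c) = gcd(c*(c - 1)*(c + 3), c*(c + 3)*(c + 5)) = c^2 + 3*c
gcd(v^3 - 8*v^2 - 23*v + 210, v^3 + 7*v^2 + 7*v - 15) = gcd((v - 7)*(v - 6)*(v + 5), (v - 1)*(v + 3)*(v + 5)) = v + 5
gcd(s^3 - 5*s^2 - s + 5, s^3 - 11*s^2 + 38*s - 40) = s - 5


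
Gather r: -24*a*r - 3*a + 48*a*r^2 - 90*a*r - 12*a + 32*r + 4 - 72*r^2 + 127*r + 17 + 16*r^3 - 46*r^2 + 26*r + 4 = -15*a + 16*r^3 + r^2*(48*a - 118) + r*(185 - 114*a) + 25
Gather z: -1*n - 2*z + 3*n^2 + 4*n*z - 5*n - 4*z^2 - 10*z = 3*n^2 - 6*n - 4*z^2 + z*(4*n - 12)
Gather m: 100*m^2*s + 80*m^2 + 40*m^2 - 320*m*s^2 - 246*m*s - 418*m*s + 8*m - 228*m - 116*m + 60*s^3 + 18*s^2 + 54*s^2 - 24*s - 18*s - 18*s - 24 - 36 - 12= m^2*(100*s + 120) + m*(-320*s^2 - 664*s - 336) + 60*s^3 + 72*s^2 - 60*s - 72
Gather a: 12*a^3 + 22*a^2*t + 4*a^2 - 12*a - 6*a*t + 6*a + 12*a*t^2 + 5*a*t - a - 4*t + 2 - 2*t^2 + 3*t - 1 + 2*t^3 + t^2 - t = 12*a^3 + a^2*(22*t + 4) + a*(12*t^2 - t - 7) + 2*t^3 - t^2 - 2*t + 1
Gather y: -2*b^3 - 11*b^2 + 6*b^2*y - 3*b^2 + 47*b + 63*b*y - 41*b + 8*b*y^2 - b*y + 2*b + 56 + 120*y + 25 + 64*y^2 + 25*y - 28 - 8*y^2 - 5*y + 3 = -2*b^3 - 14*b^2 + 8*b + y^2*(8*b + 56) + y*(6*b^2 + 62*b + 140) + 56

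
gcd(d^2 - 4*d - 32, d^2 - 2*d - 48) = d - 8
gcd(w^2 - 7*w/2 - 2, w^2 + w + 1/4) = w + 1/2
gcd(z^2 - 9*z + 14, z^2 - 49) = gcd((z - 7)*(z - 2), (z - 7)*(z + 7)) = z - 7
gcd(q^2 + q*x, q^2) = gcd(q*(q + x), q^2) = q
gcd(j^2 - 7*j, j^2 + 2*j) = j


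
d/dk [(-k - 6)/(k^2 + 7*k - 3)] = (-k^2 - 7*k + (k + 6)*(2*k + 7) + 3)/(k^2 + 7*k - 3)^2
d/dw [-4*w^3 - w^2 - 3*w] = -12*w^2 - 2*w - 3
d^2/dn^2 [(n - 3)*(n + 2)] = 2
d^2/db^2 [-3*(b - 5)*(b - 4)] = -6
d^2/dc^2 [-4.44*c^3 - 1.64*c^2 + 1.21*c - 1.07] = -26.64*c - 3.28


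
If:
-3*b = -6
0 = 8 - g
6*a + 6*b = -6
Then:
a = -3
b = 2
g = 8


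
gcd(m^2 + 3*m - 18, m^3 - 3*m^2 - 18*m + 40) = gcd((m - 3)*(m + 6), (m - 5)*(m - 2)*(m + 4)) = 1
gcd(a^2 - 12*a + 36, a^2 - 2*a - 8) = 1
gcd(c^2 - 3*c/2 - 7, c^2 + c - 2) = c + 2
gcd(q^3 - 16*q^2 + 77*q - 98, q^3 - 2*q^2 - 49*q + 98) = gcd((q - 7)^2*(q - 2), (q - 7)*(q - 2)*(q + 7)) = q^2 - 9*q + 14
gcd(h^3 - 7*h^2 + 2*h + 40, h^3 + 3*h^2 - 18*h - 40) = h^2 - 2*h - 8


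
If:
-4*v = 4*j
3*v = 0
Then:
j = 0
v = 0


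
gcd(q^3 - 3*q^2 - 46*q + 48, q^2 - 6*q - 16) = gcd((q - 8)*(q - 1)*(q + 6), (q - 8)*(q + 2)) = q - 8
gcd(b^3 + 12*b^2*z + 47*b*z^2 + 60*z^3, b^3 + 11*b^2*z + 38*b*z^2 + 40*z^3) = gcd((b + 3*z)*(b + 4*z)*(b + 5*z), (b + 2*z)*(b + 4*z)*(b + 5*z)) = b^2 + 9*b*z + 20*z^2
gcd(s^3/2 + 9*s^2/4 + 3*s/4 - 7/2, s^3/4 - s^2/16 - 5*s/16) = 1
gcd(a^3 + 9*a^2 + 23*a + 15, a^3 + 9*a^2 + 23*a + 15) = a^3 + 9*a^2 + 23*a + 15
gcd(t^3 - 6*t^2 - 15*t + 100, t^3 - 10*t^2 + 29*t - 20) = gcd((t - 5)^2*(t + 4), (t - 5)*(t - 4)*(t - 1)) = t - 5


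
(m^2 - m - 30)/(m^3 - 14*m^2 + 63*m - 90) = (m + 5)/(m^2 - 8*m + 15)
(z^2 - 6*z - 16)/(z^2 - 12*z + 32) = (z + 2)/(z - 4)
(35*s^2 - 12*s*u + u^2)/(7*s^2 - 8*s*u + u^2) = (5*s - u)/(s - u)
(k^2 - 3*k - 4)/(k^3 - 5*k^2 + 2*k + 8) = 1/(k - 2)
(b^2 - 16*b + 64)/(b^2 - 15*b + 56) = (b - 8)/(b - 7)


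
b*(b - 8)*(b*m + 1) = b^3*m - 8*b^2*m + b^2 - 8*b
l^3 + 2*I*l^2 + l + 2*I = (l - I)*(l + I)*(l + 2*I)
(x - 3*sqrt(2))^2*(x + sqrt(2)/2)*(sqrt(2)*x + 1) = sqrt(2)*x^4 - 10*x^3 + 13*sqrt(2)*x^2/2 + 30*x + 9*sqrt(2)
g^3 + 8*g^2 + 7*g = g*(g + 1)*(g + 7)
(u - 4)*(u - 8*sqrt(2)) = u^2 - 8*sqrt(2)*u - 4*u + 32*sqrt(2)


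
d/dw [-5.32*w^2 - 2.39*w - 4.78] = -10.64*w - 2.39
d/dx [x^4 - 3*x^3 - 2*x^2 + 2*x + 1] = 4*x^3 - 9*x^2 - 4*x + 2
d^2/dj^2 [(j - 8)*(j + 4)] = 2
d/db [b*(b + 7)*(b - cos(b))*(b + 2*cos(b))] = -b*(b + 7)*(b - cos(b))*(2*sin(b) - 1) + b*(b + 7)*(b + 2*cos(b))*(sin(b) + 1) + b*(b - cos(b))*(b + 2*cos(b)) + (b + 7)*(b - cos(b))*(b + 2*cos(b))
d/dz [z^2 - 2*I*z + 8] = 2*z - 2*I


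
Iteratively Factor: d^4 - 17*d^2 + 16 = (d + 1)*(d^3 - d^2 - 16*d + 16) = (d - 4)*(d + 1)*(d^2 + 3*d - 4) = (d - 4)*(d - 1)*(d + 1)*(d + 4)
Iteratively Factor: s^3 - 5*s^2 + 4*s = (s - 1)*(s^2 - 4*s) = (s - 4)*(s - 1)*(s)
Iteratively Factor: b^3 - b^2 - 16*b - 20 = (b + 2)*(b^2 - 3*b - 10) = (b + 2)^2*(b - 5)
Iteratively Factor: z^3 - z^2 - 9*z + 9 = (z + 3)*(z^2 - 4*z + 3) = (z - 1)*(z + 3)*(z - 3)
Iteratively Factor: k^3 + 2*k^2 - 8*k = (k - 2)*(k^2 + 4*k) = k*(k - 2)*(k + 4)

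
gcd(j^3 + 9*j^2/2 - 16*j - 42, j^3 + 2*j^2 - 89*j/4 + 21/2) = j^2 + 5*j/2 - 21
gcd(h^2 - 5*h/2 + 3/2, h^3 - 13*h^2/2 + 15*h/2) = h - 3/2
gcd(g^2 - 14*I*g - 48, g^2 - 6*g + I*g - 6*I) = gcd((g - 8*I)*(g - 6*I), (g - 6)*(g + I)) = 1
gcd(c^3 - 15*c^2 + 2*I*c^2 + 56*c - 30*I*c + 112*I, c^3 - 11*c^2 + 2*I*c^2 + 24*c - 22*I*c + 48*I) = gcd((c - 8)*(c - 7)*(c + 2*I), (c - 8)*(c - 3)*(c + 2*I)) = c^2 + c*(-8 + 2*I) - 16*I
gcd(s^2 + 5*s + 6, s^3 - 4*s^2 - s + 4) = 1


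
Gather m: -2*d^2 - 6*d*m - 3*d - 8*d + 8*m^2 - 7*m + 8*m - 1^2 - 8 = -2*d^2 - 11*d + 8*m^2 + m*(1 - 6*d) - 9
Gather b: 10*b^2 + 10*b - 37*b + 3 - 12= 10*b^2 - 27*b - 9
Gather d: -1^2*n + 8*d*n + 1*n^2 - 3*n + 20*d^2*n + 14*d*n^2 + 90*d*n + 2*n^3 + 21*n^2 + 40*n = 20*d^2*n + d*(14*n^2 + 98*n) + 2*n^3 + 22*n^2 + 36*n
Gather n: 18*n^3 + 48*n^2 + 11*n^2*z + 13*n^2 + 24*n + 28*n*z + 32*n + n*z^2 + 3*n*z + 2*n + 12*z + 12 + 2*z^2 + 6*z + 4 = 18*n^3 + n^2*(11*z + 61) + n*(z^2 + 31*z + 58) + 2*z^2 + 18*z + 16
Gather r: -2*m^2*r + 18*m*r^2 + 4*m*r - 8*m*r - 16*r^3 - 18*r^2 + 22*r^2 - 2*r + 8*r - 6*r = -16*r^3 + r^2*(18*m + 4) + r*(-2*m^2 - 4*m)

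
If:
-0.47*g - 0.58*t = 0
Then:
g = -1.23404255319149*t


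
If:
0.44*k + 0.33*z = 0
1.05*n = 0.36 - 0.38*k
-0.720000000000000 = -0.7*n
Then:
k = -1.89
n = 1.03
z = 2.53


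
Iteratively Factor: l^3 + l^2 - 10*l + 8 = (l - 2)*(l^2 + 3*l - 4) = (l - 2)*(l + 4)*(l - 1)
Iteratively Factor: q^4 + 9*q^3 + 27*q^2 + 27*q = (q)*(q^3 + 9*q^2 + 27*q + 27) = q*(q + 3)*(q^2 + 6*q + 9) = q*(q + 3)^2*(q + 3)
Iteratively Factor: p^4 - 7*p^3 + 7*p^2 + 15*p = (p + 1)*(p^3 - 8*p^2 + 15*p) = p*(p + 1)*(p^2 - 8*p + 15) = p*(p - 3)*(p + 1)*(p - 5)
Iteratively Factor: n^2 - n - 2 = (n - 2)*(n + 1)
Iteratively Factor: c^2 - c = (c)*(c - 1)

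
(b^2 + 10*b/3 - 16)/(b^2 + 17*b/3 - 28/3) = (3*b^2 + 10*b - 48)/(3*b^2 + 17*b - 28)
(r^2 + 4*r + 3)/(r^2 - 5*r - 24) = (r + 1)/(r - 8)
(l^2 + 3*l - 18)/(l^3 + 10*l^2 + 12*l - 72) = (l - 3)/(l^2 + 4*l - 12)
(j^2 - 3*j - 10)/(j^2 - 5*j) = (j + 2)/j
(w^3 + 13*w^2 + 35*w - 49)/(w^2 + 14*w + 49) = w - 1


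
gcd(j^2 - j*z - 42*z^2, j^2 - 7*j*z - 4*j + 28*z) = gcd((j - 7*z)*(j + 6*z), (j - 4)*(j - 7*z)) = -j + 7*z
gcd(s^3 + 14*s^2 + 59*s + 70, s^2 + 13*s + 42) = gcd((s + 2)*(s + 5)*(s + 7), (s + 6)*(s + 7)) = s + 7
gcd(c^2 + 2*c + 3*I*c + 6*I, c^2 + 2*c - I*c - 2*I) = c + 2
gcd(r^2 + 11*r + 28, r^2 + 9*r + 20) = r + 4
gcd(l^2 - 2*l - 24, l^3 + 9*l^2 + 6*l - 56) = l + 4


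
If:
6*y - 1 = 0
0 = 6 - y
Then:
No Solution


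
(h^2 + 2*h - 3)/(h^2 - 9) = (h - 1)/(h - 3)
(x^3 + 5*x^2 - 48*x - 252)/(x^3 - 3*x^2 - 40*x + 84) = (x + 6)/(x - 2)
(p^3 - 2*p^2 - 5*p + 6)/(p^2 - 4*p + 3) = p + 2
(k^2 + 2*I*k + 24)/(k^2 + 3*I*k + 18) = (k - 4*I)/(k - 3*I)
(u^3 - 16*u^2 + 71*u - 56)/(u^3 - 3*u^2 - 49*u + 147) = (u^2 - 9*u + 8)/(u^2 + 4*u - 21)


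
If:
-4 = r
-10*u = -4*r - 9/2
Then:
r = -4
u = -23/20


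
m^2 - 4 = (m - 2)*(m + 2)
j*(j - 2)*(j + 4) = j^3 + 2*j^2 - 8*j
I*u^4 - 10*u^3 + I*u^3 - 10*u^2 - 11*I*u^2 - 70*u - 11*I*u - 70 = (u - 2*I)*(u + 5*I)*(u + 7*I)*(I*u + I)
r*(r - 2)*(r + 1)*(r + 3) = r^4 + 2*r^3 - 5*r^2 - 6*r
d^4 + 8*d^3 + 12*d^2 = d^2*(d + 2)*(d + 6)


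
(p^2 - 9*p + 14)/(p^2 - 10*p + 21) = (p - 2)/(p - 3)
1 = 1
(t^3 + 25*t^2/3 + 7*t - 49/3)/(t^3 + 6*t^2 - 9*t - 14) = (t^2 + 4*t/3 - 7/3)/(t^2 - t - 2)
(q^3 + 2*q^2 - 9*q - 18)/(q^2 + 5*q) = (q^3 + 2*q^2 - 9*q - 18)/(q*(q + 5))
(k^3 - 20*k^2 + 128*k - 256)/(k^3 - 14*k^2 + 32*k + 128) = (k - 4)/(k + 2)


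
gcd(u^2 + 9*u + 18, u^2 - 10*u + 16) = 1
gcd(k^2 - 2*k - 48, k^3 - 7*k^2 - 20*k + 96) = k - 8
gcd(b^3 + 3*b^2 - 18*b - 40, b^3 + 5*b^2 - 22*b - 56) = b^2 - 2*b - 8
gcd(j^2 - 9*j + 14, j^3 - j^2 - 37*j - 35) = j - 7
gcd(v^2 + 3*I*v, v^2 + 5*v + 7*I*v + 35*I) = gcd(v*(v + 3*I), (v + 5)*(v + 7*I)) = 1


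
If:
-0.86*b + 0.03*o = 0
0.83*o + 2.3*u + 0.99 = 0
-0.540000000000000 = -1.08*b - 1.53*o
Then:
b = 0.01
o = 0.34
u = -0.55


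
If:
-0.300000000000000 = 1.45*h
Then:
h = -0.21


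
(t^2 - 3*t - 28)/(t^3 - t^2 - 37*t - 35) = (t + 4)/(t^2 + 6*t + 5)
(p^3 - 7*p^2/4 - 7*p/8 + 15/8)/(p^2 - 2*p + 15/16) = 2*(2*p^2 - p - 3)/(4*p - 3)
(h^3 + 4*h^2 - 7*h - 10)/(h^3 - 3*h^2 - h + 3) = (h^2 + 3*h - 10)/(h^2 - 4*h + 3)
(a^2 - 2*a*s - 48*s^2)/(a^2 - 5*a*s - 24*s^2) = (a + 6*s)/(a + 3*s)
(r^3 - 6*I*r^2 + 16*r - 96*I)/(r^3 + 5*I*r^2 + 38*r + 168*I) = (r - 4*I)/(r + 7*I)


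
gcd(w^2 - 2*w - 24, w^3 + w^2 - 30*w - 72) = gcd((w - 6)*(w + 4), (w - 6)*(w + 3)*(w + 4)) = w^2 - 2*w - 24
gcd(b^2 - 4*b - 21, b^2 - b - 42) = b - 7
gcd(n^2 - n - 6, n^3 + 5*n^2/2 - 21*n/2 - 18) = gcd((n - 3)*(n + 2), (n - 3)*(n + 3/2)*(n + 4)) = n - 3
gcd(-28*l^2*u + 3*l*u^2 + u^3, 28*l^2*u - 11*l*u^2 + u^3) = -4*l*u + u^2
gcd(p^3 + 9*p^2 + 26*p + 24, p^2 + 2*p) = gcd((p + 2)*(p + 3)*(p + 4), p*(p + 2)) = p + 2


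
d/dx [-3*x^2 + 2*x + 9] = 2 - 6*x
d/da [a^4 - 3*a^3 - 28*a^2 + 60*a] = 4*a^3 - 9*a^2 - 56*a + 60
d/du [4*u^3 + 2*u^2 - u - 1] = 12*u^2 + 4*u - 1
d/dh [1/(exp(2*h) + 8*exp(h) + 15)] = 2*(-exp(h) - 4)*exp(h)/(exp(2*h) + 8*exp(h) + 15)^2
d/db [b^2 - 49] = 2*b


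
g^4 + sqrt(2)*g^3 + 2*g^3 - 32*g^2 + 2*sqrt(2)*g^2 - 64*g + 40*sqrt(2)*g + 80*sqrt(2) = (g + 2)*(g - 2*sqrt(2))^2*(g + 5*sqrt(2))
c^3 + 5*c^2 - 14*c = c*(c - 2)*(c + 7)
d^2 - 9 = (d - 3)*(d + 3)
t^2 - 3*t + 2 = (t - 2)*(t - 1)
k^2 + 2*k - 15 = (k - 3)*(k + 5)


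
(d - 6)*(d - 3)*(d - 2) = d^3 - 11*d^2 + 36*d - 36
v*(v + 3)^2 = v^3 + 6*v^2 + 9*v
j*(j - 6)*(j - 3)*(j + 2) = j^4 - 7*j^3 + 36*j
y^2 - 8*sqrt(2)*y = y*(y - 8*sqrt(2))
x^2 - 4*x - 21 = (x - 7)*(x + 3)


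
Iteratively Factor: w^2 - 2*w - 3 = (w - 3)*(w + 1)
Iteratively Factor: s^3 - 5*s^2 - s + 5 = (s - 5)*(s^2 - 1) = (s - 5)*(s - 1)*(s + 1)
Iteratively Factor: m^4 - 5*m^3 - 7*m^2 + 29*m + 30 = (m - 3)*(m^3 - 2*m^2 - 13*m - 10) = (m - 5)*(m - 3)*(m^2 + 3*m + 2) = (m - 5)*(m - 3)*(m + 2)*(m + 1)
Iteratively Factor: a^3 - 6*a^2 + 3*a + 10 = (a + 1)*(a^2 - 7*a + 10) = (a - 5)*(a + 1)*(a - 2)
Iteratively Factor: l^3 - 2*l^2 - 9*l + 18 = (l + 3)*(l^2 - 5*l + 6) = (l - 2)*(l + 3)*(l - 3)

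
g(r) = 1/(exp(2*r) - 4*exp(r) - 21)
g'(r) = (-2*exp(2*r) + 4*exp(r))/(exp(2*r) - 4*exp(r) - 21)^2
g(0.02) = -0.04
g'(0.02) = 0.00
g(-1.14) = -0.05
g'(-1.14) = 0.00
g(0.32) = -0.04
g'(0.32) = 0.00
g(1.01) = -0.04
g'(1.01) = -0.01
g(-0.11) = -0.04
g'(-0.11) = 0.00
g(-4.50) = -0.05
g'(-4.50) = 0.00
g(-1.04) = -0.04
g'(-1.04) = 0.00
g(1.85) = -0.17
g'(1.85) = -1.54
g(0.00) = -0.04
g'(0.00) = 0.00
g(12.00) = 0.00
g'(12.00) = 0.00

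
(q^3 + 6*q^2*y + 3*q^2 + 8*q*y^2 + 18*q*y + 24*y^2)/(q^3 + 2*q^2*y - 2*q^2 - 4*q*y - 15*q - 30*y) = (q + 4*y)/(q - 5)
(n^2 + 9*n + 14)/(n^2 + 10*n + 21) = (n + 2)/(n + 3)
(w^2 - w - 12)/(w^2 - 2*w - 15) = (w - 4)/(w - 5)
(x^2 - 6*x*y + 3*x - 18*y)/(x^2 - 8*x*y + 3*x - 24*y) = (x - 6*y)/(x - 8*y)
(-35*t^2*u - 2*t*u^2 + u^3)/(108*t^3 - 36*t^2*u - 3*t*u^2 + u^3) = u*(-35*t^2 - 2*t*u + u^2)/(108*t^3 - 36*t^2*u - 3*t*u^2 + u^3)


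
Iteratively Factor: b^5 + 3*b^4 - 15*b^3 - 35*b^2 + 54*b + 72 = (b + 4)*(b^4 - b^3 - 11*b^2 + 9*b + 18) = (b - 2)*(b + 4)*(b^3 + b^2 - 9*b - 9) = (b - 3)*(b - 2)*(b + 4)*(b^2 + 4*b + 3) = (b - 3)*(b - 2)*(b + 1)*(b + 4)*(b + 3)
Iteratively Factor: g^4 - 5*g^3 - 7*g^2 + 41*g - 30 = (g - 1)*(g^3 - 4*g^2 - 11*g + 30) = (g - 1)*(g + 3)*(g^2 - 7*g + 10) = (g - 5)*(g - 1)*(g + 3)*(g - 2)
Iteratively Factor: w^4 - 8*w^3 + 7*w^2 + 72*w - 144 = (w - 3)*(w^3 - 5*w^2 - 8*w + 48) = (w - 4)*(w - 3)*(w^2 - w - 12) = (w - 4)^2*(w - 3)*(w + 3)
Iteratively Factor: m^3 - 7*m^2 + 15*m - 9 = (m - 3)*(m^2 - 4*m + 3) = (m - 3)^2*(m - 1)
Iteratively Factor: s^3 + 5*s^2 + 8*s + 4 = (s + 1)*(s^2 + 4*s + 4) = (s + 1)*(s + 2)*(s + 2)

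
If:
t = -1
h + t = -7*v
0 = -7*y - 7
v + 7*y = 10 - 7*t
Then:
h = -167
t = -1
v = 24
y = -1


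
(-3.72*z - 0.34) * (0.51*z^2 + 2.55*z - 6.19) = -1.8972*z^3 - 9.6594*z^2 + 22.1598*z + 2.1046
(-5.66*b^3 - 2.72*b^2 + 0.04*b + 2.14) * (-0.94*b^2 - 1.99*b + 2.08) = 5.3204*b^5 + 13.8202*b^4 - 6.3976*b^3 - 7.7488*b^2 - 4.1754*b + 4.4512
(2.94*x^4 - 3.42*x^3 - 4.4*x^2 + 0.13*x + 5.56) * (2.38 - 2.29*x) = -6.7326*x^5 + 14.829*x^4 + 1.9364*x^3 - 10.7697*x^2 - 12.423*x + 13.2328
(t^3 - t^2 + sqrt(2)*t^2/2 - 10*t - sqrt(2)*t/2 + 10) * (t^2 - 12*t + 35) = t^5 - 13*t^4 + sqrt(2)*t^4/2 - 13*sqrt(2)*t^3/2 + 37*t^3 + 47*sqrt(2)*t^2/2 + 95*t^2 - 470*t - 35*sqrt(2)*t/2 + 350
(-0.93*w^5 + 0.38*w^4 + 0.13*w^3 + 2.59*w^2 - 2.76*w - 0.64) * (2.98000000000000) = -2.7714*w^5 + 1.1324*w^4 + 0.3874*w^3 + 7.7182*w^2 - 8.2248*w - 1.9072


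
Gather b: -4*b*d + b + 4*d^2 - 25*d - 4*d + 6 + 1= b*(1 - 4*d) + 4*d^2 - 29*d + 7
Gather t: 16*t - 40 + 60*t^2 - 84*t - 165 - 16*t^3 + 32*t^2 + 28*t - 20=-16*t^3 + 92*t^2 - 40*t - 225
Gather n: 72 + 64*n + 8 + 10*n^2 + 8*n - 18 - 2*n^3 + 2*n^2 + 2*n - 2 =-2*n^3 + 12*n^2 + 74*n + 60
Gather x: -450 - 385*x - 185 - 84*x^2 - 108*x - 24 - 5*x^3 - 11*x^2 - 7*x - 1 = -5*x^3 - 95*x^2 - 500*x - 660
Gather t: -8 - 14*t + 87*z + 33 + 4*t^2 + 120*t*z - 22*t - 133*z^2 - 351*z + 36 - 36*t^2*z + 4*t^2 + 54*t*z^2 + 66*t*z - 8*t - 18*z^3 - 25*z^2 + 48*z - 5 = t^2*(8 - 36*z) + t*(54*z^2 + 186*z - 44) - 18*z^3 - 158*z^2 - 216*z + 56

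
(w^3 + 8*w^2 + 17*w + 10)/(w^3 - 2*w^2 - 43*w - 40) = (w + 2)/(w - 8)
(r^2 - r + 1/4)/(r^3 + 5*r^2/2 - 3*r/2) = (r - 1/2)/(r*(r + 3))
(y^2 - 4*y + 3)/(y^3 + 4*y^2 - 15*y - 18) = (y - 1)/(y^2 + 7*y + 6)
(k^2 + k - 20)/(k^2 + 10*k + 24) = (k^2 + k - 20)/(k^2 + 10*k + 24)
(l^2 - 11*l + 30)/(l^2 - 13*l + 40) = (l - 6)/(l - 8)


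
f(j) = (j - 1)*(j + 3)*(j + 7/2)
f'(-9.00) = 148.00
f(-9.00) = -330.00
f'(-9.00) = 148.00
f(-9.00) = -330.00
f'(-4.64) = 17.55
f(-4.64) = -10.54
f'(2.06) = 39.39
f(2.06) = 29.82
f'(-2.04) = -5.96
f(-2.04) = -4.26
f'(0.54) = 10.81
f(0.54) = -6.58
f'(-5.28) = 29.56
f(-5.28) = -25.49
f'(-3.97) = 7.61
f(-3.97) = -2.27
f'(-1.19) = -4.84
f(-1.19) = -9.16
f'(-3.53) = 2.55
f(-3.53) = -0.07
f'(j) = (j - 1)*(j + 3) + (j - 1)*(j + 7/2) + (j + 3)*(j + 7/2) = 3*j^2 + 11*j + 4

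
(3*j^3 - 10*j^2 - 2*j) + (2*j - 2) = 3*j^3 - 10*j^2 - 2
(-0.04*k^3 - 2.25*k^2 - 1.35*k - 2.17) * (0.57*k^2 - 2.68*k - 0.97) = -0.0228*k^5 - 1.1753*k^4 + 5.2993*k^3 + 4.5636*k^2 + 7.1251*k + 2.1049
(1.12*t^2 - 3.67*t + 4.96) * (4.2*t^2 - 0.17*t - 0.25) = 4.704*t^4 - 15.6044*t^3 + 21.1759*t^2 + 0.0742999999999999*t - 1.24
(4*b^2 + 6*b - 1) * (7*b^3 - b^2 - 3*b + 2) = 28*b^5 + 38*b^4 - 25*b^3 - 9*b^2 + 15*b - 2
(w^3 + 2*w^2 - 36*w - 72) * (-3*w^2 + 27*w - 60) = -3*w^5 + 21*w^4 + 102*w^3 - 876*w^2 + 216*w + 4320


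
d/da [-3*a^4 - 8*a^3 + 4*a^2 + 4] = 4*a*(-3*a^2 - 6*a + 2)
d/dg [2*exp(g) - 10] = 2*exp(g)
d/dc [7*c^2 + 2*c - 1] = 14*c + 2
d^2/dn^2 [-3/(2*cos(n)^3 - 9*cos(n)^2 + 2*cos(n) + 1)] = 6*((-7*cos(n) + 36*cos(2*n) - 9*cos(3*n))*(2*cos(n)^3 - 9*cos(n)^2 + 2*cos(n) + 1)/4 - 4*(3*cos(n)^2 - 9*cos(n) + 1)^2*sin(n)^2)/(2*cos(n)^3 - 9*cos(n)^2 + 2*cos(n) + 1)^3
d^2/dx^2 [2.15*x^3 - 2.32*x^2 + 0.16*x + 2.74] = 12.9*x - 4.64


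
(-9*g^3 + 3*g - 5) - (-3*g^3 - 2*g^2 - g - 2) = -6*g^3 + 2*g^2 + 4*g - 3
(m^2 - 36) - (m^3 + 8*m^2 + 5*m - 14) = -m^3 - 7*m^2 - 5*m - 22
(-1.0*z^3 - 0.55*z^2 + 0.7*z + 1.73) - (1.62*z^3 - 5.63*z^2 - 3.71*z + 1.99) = -2.62*z^3 + 5.08*z^2 + 4.41*z - 0.26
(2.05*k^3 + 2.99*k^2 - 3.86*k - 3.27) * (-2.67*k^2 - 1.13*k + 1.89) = -5.4735*k^5 - 10.2998*k^4 + 10.802*k^3 + 18.7438*k^2 - 3.6003*k - 6.1803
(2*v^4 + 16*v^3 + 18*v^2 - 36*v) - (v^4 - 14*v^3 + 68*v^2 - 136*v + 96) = v^4 + 30*v^3 - 50*v^2 + 100*v - 96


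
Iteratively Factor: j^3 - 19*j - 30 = (j + 2)*(j^2 - 2*j - 15) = (j + 2)*(j + 3)*(j - 5)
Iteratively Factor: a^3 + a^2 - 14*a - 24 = (a + 3)*(a^2 - 2*a - 8) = (a - 4)*(a + 3)*(a + 2)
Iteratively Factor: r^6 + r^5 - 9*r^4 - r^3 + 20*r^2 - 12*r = (r - 1)*(r^5 + 2*r^4 - 7*r^3 - 8*r^2 + 12*r) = (r - 1)*(r + 3)*(r^4 - r^3 - 4*r^2 + 4*r) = (r - 1)*(r + 2)*(r + 3)*(r^3 - 3*r^2 + 2*r) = (r - 2)*(r - 1)*(r + 2)*(r + 3)*(r^2 - r) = r*(r - 2)*(r - 1)*(r + 2)*(r + 3)*(r - 1)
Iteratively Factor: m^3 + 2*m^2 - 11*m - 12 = (m + 4)*(m^2 - 2*m - 3) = (m + 1)*(m + 4)*(m - 3)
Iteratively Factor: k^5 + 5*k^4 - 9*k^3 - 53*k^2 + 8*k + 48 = (k + 4)*(k^4 + k^3 - 13*k^2 - k + 12) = (k + 4)^2*(k^3 - 3*k^2 - k + 3) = (k - 3)*(k + 4)^2*(k^2 - 1) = (k - 3)*(k + 1)*(k + 4)^2*(k - 1)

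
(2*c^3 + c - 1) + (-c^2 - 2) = 2*c^3 - c^2 + c - 3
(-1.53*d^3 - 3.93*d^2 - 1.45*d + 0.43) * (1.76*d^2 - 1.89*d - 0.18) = -2.6928*d^5 - 4.0251*d^4 + 5.1511*d^3 + 4.2047*d^2 - 0.5517*d - 0.0774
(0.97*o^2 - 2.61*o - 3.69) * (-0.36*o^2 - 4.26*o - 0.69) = -0.3492*o^4 - 3.1926*o^3 + 11.7777*o^2 + 17.5203*o + 2.5461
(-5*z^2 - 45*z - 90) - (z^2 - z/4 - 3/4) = -6*z^2 - 179*z/4 - 357/4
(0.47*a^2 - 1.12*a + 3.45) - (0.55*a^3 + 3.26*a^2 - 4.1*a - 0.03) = -0.55*a^3 - 2.79*a^2 + 2.98*a + 3.48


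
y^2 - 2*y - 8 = (y - 4)*(y + 2)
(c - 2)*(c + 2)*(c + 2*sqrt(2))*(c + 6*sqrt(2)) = c^4 + 8*sqrt(2)*c^3 + 20*c^2 - 32*sqrt(2)*c - 96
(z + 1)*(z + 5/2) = z^2 + 7*z/2 + 5/2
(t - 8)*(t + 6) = t^2 - 2*t - 48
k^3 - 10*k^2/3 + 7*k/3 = k*(k - 7/3)*(k - 1)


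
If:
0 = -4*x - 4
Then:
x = -1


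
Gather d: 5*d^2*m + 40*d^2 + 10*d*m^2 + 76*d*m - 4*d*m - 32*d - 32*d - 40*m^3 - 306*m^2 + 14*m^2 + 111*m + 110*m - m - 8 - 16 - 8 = d^2*(5*m + 40) + d*(10*m^2 + 72*m - 64) - 40*m^3 - 292*m^2 + 220*m - 32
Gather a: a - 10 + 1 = a - 9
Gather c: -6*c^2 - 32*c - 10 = -6*c^2 - 32*c - 10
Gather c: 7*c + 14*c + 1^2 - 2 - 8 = 21*c - 9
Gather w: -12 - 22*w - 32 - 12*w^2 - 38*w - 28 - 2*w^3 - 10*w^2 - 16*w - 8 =-2*w^3 - 22*w^2 - 76*w - 80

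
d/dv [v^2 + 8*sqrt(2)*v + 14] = 2*v + 8*sqrt(2)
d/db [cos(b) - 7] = -sin(b)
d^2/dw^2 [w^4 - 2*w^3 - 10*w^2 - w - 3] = 12*w^2 - 12*w - 20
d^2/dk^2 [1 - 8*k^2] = -16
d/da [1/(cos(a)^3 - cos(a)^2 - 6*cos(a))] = (3*sin(a) - 6*sin(a)/cos(a)^2 - 2*tan(a))/(sin(a)^2 + cos(a) + 5)^2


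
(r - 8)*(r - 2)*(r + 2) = r^3 - 8*r^2 - 4*r + 32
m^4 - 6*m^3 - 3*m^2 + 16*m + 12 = (m - 6)*(m - 2)*(m + 1)^2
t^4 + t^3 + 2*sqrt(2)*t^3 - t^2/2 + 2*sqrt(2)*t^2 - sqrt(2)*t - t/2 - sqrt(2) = (t + 1)*(t - sqrt(2)/2)*(t + sqrt(2)/2)*(t + 2*sqrt(2))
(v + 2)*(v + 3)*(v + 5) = v^3 + 10*v^2 + 31*v + 30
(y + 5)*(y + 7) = y^2 + 12*y + 35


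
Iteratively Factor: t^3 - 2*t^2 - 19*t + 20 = (t + 4)*(t^2 - 6*t + 5) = (t - 1)*(t + 4)*(t - 5)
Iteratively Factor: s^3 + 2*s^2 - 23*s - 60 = (s + 3)*(s^2 - s - 20) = (s - 5)*(s + 3)*(s + 4)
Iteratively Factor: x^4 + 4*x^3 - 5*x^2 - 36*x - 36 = (x + 2)*(x^3 + 2*x^2 - 9*x - 18) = (x + 2)*(x + 3)*(x^2 - x - 6) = (x - 3)*(x + 2)*(x + 3)*(x + 2)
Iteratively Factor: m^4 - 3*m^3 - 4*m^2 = (m - 4)*(m^3 + m^2) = m*(m - 4)*(m^2 + m) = m^2*(m - 4)*(m + 1)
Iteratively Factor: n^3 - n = (n)*(n^2 - 1) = n*(n + 1)*(n - 1)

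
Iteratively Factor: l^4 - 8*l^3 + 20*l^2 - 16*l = (l - 4)*(l^3 - 4*l^2 + 4*l) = l*(l - 4)*(l^2 - 4*l + 4) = l*(l - 4)*(l - 2)*(l - 2)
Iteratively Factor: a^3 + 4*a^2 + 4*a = (a + 2)*(a^2 + 2*a) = a*(a + 2)*(a + 2)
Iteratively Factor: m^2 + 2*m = (m)*(m + 2)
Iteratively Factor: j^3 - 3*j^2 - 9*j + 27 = (j - 3)*(j^2 - 9) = (j - 3)^2*(j + 3)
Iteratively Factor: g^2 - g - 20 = (g - 5)*(g + 4)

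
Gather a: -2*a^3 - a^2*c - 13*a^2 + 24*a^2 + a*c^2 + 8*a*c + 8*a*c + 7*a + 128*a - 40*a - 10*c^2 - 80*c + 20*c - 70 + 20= -2*a^3 + a^2*(11 - c) + a*(c^2 + 16*c + 95) - 10*c^2 - 60*c - 50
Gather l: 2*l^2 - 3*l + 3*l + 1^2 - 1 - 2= 2*l^2 - 2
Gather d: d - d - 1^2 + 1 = 0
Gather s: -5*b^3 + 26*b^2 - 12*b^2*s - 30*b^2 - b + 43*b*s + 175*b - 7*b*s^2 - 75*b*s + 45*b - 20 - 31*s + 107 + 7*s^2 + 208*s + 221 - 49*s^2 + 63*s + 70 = -5*b^3 - 4*b^2 + 219*b + s^2*(-7*b - 42) + s*(-12*b^2 - 32*b + 240) + 378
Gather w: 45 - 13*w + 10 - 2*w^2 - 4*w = -2*w^2 - 17*w + 55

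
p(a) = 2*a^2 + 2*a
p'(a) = 4*a + 2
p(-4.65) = 33.94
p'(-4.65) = -16.60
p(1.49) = 7.42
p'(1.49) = 7.96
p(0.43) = 1.23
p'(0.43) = 3.72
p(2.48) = 17.26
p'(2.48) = 11.92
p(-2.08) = 4.49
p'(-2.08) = -6.32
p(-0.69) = -0.43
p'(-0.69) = -0.76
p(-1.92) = 3.53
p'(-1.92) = -5.68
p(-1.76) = 2.68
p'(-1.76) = -5.04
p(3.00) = 24.00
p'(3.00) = 14.00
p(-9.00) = 144.00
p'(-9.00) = -34.00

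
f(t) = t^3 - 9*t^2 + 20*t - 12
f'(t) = 3*t^2 - 18*t + 20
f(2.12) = -0.52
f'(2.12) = -4.68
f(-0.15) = -15.21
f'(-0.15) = 22.77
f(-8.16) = -1317.81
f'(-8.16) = 366.64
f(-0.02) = -12.40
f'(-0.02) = 20.36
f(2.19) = -0.86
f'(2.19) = -5.03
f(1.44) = 1.12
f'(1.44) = 0.30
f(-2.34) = -120.89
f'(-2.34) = 78.55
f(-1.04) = -43.66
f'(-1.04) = 41.96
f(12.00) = 660.00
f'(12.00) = 236.00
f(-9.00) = -1650.00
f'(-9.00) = 425.00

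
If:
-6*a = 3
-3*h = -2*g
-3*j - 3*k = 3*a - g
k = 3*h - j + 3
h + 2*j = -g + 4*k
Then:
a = -1/2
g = -3/2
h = -1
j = 5/12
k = -5/12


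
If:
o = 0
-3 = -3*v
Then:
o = 0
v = 1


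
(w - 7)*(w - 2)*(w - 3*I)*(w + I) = w^4 - 9*w^3 - 2*I*w^3 + 17*w^2 + 18*I*w^2 - 27*w - 28*I*w + 42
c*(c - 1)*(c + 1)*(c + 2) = c^4 + 2*c^3 - c^2 - 2*c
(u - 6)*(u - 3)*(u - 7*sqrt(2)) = u^3 - 7*sqrt(2)*u^2 - 9*u^2 + 18*u + 63*sqrt(2)*u - 126*sqrt(2)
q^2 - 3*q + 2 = (q - 2)*(q - 1)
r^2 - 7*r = r*(r - 7)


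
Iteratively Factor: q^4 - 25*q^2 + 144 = (q - 4)*(q^3 + 4*q^2 - 9*q - 36) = (q - 4)*(q + 3)*(q^2 + q - 12) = (q - 4)*(q - 3)*(q + 3)*(q + 4)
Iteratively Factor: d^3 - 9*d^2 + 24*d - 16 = (d - 4)*(d^2 - 5*d + 4) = (d - 4)*(d - 1)*(d - 4)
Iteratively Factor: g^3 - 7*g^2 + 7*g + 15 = (g - 3)*(g^2 - 4*g - 5) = (g - 5)*(g - 3)*(g + 1)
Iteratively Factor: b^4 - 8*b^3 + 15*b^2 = (b)*(b^3 - 8*b^2 + 15*b) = b^2*(b^2 - 8*b + 15) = b^2*(b - 5)*(b - 3)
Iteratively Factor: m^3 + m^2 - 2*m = (m - 1)*(m^2 + 2*m) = (m - 1)*(m + 2)*(m)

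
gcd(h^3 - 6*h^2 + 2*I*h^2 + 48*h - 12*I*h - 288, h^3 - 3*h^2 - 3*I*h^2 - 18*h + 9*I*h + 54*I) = h - 6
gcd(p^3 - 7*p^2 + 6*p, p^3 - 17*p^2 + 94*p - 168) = p - 6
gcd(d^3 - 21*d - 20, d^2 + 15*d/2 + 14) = d + 4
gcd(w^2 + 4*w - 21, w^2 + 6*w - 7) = w + 7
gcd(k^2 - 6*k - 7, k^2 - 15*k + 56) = k - 7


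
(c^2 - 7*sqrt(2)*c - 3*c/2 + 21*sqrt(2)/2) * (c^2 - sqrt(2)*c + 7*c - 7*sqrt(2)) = c^4 - 8*sqrt(2)*c^3 + 11*c^3/2 - 44*sqrt(2)*c^2 + 7*c^2/2 + 77*c + 84*sqrt(2)*c - 147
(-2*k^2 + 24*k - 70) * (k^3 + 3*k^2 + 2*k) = -2*k^5 + 18*k^4 - 2*k^3 - 162*k^2 - 140*k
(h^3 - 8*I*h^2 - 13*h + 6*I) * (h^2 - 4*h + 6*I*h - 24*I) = h^5 - 4*h^4 - 2*I*h^4 + 35*h^3 + 8*I*h^3 - 140*h^2 - 72*I*h^2 - 36*h + 288*I*h + 144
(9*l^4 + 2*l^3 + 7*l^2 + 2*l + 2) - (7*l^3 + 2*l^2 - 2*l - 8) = 9*l^4 - 5*l^3 + 5*l^2 + 4*l + 10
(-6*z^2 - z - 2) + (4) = -6*z^2 - z + 2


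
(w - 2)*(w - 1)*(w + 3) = w^3 - 7*w + 6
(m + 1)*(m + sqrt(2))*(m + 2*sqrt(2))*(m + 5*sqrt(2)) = m^4 + m^3 + 8*sqrt(2)*m^3 + 8*sqrt(2)*m^2 + 34*m^2 + 20*sqrt(2)*m + 34*m + 20*sqrt(2)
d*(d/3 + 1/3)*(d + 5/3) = d^3/3 + 8*d^2/9 + 5*d/9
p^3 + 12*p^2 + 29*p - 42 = (p - 1)*(p + 6)*(p + 7)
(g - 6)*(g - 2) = g^2 - 8*g + 12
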